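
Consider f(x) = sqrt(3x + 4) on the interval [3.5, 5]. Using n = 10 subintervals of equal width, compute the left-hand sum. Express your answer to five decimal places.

Δx = (5 − 3.5)/10 = 0.15.
Left endpoints: 3.5, 3.65, 3.8, 3.95, 4.1, 4.25, 4.4, 4.55, 4.7, 4.85.
f(3.5) ≈ 3.80789, f(3.65) ≈ 3.86652, f(3.8) ≈ 3.92428, f(3.95) ≈ 3.98121, f(4.1) ≈ 4.03733, f(4.25) ≈ 4.09268, f(4.4) ≈ 4.14729, f(4.55) ≈ 4.20119, f(4.7) ≈ 4.25441, f(4.85) ≈ 4.30697.
Sum = Δx · [f(3.5) + f(3.65) + f(3.8) + ...].
Sum ≈ 6.09296.

6.09296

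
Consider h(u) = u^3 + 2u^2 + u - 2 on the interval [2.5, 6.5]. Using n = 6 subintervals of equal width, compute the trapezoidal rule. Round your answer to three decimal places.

623.759

Δu = (6.5 − 2.5)/6 = 2/3.
h(2.5) = 28.625, h(19/6) = 11443/216, h(23/6) = 18911/216, h(4.5) = 134.125, h(31/6) = 42007/216, h(35/6) = 58403/216, h(6.5) = 363.625.
T_6 = (Δu/2)·[h(u_0) + 2h(u_1) + ... + 2h(u_{5}) + h(u_6)].
Sum ≈ 623.759.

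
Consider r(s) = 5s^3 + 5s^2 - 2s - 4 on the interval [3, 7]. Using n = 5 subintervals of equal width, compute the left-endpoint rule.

Δs = (7 − 3)/5 = 0.8.
Left endpoints: 3, 3.8, 4.6, 5.4, 6.2.
r(3) = 170, r(3.8) = 334.96, r(4.6) = 579.28, r(5.4) = 918.32, r(6.2) = 1367.44.
Sum = Δs · [r(3) + r(3.8) + r(4.6) + r(5.4) + r(6.2)].
Sum = 2696.

2696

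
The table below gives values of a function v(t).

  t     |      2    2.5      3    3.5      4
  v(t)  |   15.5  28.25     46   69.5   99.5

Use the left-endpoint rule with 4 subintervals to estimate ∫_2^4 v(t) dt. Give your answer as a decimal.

Δt = 0.5.
Sum = 0.5·[15.5 + 28.25 + 46 + 69.5] = 79.625.

79.625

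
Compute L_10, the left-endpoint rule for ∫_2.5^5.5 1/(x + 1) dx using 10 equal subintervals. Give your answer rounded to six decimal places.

Δx = (5.5 − 2.5)/10 = 0.3.
Left endpoints: 2.5, 2.8, 3.1, 3.4, 3.7, 4, 4.3, 4.6, 4.9, 5.2.
f(2.5) = 2/7, f(2.8) = 5/19, f(3.1) = 10/41, f(3.4) = 5/22, f(3.7) = 10/47, f(4) = 0.2, f(4.3) = 10/53, f(4.6) = 5/28, f(4.9) = 10/59, f(5.2) = 5/31.
Sum = Δx · [f(2.5) + f(2.8) + f(3.1) + ...].
Sum ≈ 0.639254.

0.639254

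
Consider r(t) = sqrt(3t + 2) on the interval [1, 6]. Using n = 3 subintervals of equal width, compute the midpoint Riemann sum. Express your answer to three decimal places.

Δt = (6 − 1)/3 = 5/3.
Midpoints: 11/6, 3.5, 31/6.
r(11/6) ≈ 2.739, r(3.5) ≈ 3.536, r(31/6) ≈ 4.183.
Sum = Δt · [r(11/6) + r(3.5) + r(31/6)].
Sum ≈ 17.429.

17.429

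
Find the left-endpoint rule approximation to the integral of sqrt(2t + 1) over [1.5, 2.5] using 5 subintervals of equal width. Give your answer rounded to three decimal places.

2.187

Δt = (2.5 − 1.5)/5 = 0.2.
Left endpoints: 1.5, 1.7, 1.9, 2.1, 2.3.
f(1.5) ≈ 2.000, f(1.7) ≈ 2.098, f(1.9) ≈ 2.191, f(2.1) ≈ 2.280, f(2.3) ≈ 2.366.
Sum = Δt · [f(1.5) + f(1.7) + f(1.9) + f(2.1) + f(2.3)].
Sum ≈ 2.187.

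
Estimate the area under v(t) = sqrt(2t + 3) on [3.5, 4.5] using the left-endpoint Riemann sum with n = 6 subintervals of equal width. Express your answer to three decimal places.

Δt = (4.5 − 3.5)/6 = 1/6.
Left endpoints: 3.5, 11/3, 23/6, 4, 25/6, 13/3.
v(3.5) ≈ 3.162, v(11/3) ≈ 3.215, v(23/6) ≈ 3.266, v(4) ≈ 3.317, v(25/6) ≈ 3.367, v(13/3) ≈ 3.416.
Sum = Δt · [v(3.5) + v(11/3) + v(23/6) + ...].
Sum ≈ 3.290.

3.290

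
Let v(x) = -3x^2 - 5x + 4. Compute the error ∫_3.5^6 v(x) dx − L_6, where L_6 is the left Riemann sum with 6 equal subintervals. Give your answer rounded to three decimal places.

Exact integral: ∫_3.5^6 v(x) dx = -222.5.
L_6 ≈ -205.26910.
Error ≈ -222.5 − (-205.26910) ≈ -17.231.

-17.231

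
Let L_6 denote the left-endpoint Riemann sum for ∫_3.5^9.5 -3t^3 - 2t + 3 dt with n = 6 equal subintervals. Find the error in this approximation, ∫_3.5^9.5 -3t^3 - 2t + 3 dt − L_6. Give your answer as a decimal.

-1169.25

Exact integral: ∫_3.5^9.5 f(t) dt = -6056.25.
L_6 = -4887.
Error = -6056.25 − (-4887) = -1169.25.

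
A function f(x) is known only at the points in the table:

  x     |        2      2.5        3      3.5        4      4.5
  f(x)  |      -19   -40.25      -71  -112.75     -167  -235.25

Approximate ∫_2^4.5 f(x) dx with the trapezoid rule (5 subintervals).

-259.0625

Δx = 0.5.
T_5 = (0.5/2)·[(-19) + 2·(-40.25) + 2·(-71) + 2·(-112.75) + 2·(-167) + (-235.25)] = -259.0625.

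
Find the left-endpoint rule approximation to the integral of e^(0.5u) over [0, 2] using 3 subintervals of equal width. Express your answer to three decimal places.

Δu = (2 − 0)/3 = 2/3.
Left endpoints: 0, 2/3, 4/3.
f(0) ≈ 1.000, f(2/3) ≈ 1.396, f(4/3) ≈ 1.948.
Sum = Δu · [f(0) + f(2/3) + f(4/3)].
Sum ≈ 2.896.

2.896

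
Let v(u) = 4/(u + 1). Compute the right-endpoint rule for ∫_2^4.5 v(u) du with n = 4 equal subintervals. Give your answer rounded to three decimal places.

Δu = (4.5 − 2)/4 = 0.625.
Right endpoints: 2.625, 3.25, 3.875, 4.5.
v(2.625) = 32/29, v(3.25) = 16/17, v(3.875) = 32/39, v(4.5) = 8/11.
Sum = Δu · [v(2.625) + v(3.25) + v(3.875) + v(4.5)].
Sum ≈ 2.245.

2.245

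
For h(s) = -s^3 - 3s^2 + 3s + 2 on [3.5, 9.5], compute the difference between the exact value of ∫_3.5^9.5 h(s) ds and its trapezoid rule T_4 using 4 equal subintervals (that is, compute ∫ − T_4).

50.625

Exact integral: ∫_3.5^9.5 h(s) ds = -2684.25.
T_4 = -2734.875.
Error = -2684.25 − (-2734.875) = 50.625.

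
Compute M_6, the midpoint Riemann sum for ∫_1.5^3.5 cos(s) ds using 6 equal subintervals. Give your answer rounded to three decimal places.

-1.355

Δs = (3.5 − 1.5)/6 = 1/3.
Midpoints: 5/3, 2, 7/3, 8/3, 3, 10/3.
f(5/3) ≈ -0.096, f(2) ≈ -0.416, f(7/3) ≈ -0.691, f(8/3) ≈ -0.889, f(3) ≈ -0.990, f(10/3) ≈ -0.982.
Sum = Δs · [f(5/3) + f(2) + f(7/3) + ...].
Sum ≈ -1.355.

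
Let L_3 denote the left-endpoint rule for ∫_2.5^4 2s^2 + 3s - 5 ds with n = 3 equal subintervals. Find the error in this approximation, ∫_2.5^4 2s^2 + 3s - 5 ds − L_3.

5.875

Exact integral: ∫_2.5^4 f(s) ds = 39.375.
L_3 = 33.5.
Error = 39.375 − 33.5 = 5.875.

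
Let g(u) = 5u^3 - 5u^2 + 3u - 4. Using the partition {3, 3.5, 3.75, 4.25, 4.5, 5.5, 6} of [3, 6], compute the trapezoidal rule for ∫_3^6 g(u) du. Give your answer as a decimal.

Subinterval widths: 0.5, 0.25, 0.5, 0.25, 1, 0.5.
g(3) = 95, g(3.5) = 159.625, g(3.75) = 200.609375, g(4.25) = 302.265625, g(4.5) = 363.875, g(5.5) = 693.125, g(6) = 914.
On each subinterval the trapezoid contributes (Δu_i/2)·[g(u_{i-1}) + g(u_i)].
Sum = 1247.953125.

1247.953125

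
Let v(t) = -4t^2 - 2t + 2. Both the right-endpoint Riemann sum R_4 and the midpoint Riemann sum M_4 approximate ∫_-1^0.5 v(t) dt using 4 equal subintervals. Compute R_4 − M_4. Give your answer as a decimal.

R_4 = 2.109375.
M_4 = 2.3203125.
R_4 − M_4 = -0.2109375.

-0.2109375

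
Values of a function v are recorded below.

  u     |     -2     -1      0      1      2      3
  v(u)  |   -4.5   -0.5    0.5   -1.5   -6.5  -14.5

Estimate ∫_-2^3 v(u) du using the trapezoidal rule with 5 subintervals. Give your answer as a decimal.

Δu = 1.
T_5 = (1/2)·[(-4.5) + 2·(-0.5) + 2·0.5 + 2·(-1.5) + 2·(-6.5) + (-14.5)] = -17.5.

-17.5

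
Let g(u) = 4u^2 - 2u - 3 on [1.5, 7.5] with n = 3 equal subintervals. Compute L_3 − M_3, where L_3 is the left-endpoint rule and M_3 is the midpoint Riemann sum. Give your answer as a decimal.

L_3 = 298.
M_3 = 478.
L_3 − M_3 = -180.

-180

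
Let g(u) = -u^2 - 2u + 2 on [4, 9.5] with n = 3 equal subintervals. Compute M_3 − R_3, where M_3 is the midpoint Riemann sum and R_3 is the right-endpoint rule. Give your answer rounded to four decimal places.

M_3 ≈ -326.167824.
R_3 ≈ -408.935185.
M_3 − R_3 ≈ 82.7674.

82.7674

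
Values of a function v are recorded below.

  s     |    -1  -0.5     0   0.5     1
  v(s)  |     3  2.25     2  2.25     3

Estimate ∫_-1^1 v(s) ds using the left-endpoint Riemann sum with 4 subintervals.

4.75

Δs = 0.5.
Sum = 0.5·[3 + 2.25 + 2 + 2.25] = 4.75.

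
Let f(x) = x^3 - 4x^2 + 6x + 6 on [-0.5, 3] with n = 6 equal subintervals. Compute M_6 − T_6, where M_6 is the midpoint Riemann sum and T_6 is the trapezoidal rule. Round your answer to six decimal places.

M_6 ≈ 31.34252025.
T_6 ≈ 31.26808449.
M_6 − T_6 ≈ 0.074436.

0.074436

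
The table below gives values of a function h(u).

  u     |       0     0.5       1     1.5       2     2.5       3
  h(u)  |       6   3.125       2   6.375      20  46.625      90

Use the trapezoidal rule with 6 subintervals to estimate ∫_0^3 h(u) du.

63.0625

Δu = 0.5.
T_6 = (0.5/2)·[6 + 2·3.125 + 2·2 + 2·6.375 + 2·20 + 2·46.625 + 90] = 63.0625.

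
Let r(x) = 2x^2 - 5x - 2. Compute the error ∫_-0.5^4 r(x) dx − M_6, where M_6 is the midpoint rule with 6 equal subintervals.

Exact integral: ∫_-0.5^4 r(x) dx = -5.625.
M_6 = -6.046875.
Error = -5.625 − (-6.046875) = 0.421875.

0.421875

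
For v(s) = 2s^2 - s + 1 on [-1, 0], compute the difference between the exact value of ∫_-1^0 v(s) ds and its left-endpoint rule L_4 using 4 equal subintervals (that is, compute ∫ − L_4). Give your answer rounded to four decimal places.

-0.3958

Exact integral: ∫_-1^0 v(s) ds ≈ 2.166667.
L_4 = 2.5625.
Error ≈ 2.166667 − 2.5625 ≈ -0.3958.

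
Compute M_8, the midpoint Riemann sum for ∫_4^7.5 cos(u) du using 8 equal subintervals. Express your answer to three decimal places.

Δu = (7.5 − 4)/8 = 0.4375.
Midpoints: 4.21875, 4.65625, 5.09375, 5.53125, 5.96875, 6.40625, 6.84375, 7.28125.
f(4.21875) ≈ -0.474, f(4.65625) ≈ -0.056, f(5.09375) ≈ 0.372, f(5.53125) ≈ 0.730, f(5.96875) ≈ 0.951, f(6.40625) ≈ 0.992, f(6.84375) ≈ 0.847, f(7.28125) ≈ 0.542.
Sum = Δu · [f(4.21875) + f(4.65625) + f(5.09375) + ...].
Sum ≈ 1.708.

1.708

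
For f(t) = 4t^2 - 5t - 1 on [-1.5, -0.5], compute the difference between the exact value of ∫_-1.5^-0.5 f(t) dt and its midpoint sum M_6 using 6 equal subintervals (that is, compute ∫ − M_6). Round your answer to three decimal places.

Exact integral: ∫_-1.5^-0.5 f(t) dt ≈ 8.33333.
M_6 ≈ 8.32407.
Error ≈ 8.33333 − 8.32407 ≈ 0.009.

0.009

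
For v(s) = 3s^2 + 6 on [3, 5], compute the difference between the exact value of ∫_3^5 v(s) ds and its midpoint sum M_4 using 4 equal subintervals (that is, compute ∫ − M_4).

Exact integral: ∫_3^5 v(s) ds = 110.
M_4 = 109.875.
Error = 110 − 109.875 = 0.125.

0.125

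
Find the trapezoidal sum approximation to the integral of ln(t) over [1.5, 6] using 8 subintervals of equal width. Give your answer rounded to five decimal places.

5.62925

Δt = (6 − 1.5)/8 = 0.5625.
f(1.5) ≈ 0.40547, f(2.0625) ≈ 0.72392, f(2.625) ≈ 0.96508, f(3.1875) ≈ 1.15924, f(3.75) ≈ 1.32176, f(4.3125) ≈ 1.46152, f(4.875) ≈ 1.58412, f(5.4375) ≈ 1.69332, f(6) ≈ 1.79176.
T_8 = (Δt/2)·[f(t_0) + 2f(t_1) + ... + 2f(t_{7}) + f(t_8)].
Sum ≈ 5.62925.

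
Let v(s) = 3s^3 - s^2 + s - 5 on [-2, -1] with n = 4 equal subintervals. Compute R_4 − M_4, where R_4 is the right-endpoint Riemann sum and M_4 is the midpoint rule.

R_4 = -17.109375.
M_4 = -20.0078125.
R_4 − M_4 = 2.8984375.

2.8984375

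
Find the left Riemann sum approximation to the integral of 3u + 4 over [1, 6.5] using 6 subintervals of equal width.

76.3125

Δu = (6.5 − 1)/6 = 11/12.
Left endpoints: 1, 23/12, 17/6, 3.75, 14/3, 67/12.
f(1) = 7, f(23/12) = 9.75, f(17/6) = 12.5, f(3.75) = 15.25, f(14/3) = 18, f(67/12) = 20.75.
Sum = Δu · [f(1) + f(23/12) + f(17/6) + ...].
Sum = 76.3125.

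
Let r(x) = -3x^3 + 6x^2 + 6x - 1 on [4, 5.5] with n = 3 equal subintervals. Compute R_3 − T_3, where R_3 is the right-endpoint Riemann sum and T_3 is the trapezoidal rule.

R_3 = -303.75.
T_3 = -250.59375.
R_3 − T_3 = -53.15625.

-53.15625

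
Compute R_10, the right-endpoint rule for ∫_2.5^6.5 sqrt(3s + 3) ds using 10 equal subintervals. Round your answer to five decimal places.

Δs = (6.5 − 2.5)/10 = 0.4.
Right endpoints: 2.9, 3.3, 3.7, 4.1, 4.5, 4.9, 5.3, 5.7, 6.1, 6.5.
f(2.9) ≈ 3.42053, f(3.3) ≈ 3.59166, f(3.7) ≈ 3.75500, f(4.1) ≈ 3.91152, f(4.5) ≈ 4.06202, f(4.9) ≈ 4.20714, f(5.3) ≈ 4.34741, f(5.7) ≈ 4.48330, f(6.1) ≈ 4.61519, f(6.5) ≈ 4.74342.
Sum = Δs · [f(2.9) + f(3.3) + f(3.7) + ...].
Sum ≈ 16.45487.

16.45487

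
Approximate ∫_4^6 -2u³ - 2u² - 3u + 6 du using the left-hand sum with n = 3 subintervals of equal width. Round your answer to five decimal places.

Δu = (6 − 4)/3 = 2/3.
Left endpoints: 4, 14/3, 16/3.
f(4) = -166, f(14/3) = -6880/27, f(16/3) = -9998/27.
Sum = Δu · [f(4) + f(14/3) + f(16/3)].
Sum ≈ -527.40741.

-527.40741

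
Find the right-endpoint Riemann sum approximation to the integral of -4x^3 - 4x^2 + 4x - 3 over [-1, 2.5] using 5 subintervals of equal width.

Δx = (2.5 − (-1))/5 = 0.7.
Right endpoints: -0.3, 0.4, 1.1, 1.8, 2.5.
f(-0.3) = -4.452, f(0.4) = -2.296, f(1.1) = -8.764, f(1.8) = -32.088, f(2.5) = -80.5.
Sum = Δx · [f(-0.3) + f(0.4) + f(1.1) + f(1.8) + f(2.5)].
Sum = -89.67.

-89.67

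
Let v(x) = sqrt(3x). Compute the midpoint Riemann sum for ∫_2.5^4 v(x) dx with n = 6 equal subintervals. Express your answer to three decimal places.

4.674

Δx = (4 − 2.5)/6 = 0.25.
Midpoints: 2.625, 2.875, 3.125, 3.375, 3.625, 3.875.
v(2.625) ≈ 2.806, v(2.875) ≈ 2.937, v(3.125) ≈ 3.062, v(3.375) ≈ 3.182, v(3.625) ≈ 3.298, v(3.875) ≈ 3.410.
Sum = Δx · [v(2.625) + v(2.875) + v(3.125) + ...].
Sum ≈ 4.674.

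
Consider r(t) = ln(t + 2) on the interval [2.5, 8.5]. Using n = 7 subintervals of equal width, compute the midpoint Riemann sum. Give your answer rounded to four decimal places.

11.9250

Δt = (8.5 − 2.5)/7 = 6/7.
Midpoints: 41/14, 53/14, 65/14, 5.5, 89/14, 101/14, 113/14.
r(41/14) ≈ 1.5950, r(53/14) ≈ 1.7554, r(65/14) ≈ 1.8935, r(5.5) ≈ 2.0149, r(89/14) ≈ 2.1231, r(101/14) ≈ 2.2208, r(113/14) ≈ 2.3097.
Sum = Δt · [r(41/14) + r(53/14) + r(65/14) + ...].
Sum ≈ 11.9250.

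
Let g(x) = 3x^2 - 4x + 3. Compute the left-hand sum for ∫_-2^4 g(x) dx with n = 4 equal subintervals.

63.75

Δx = (4 − (-2))/4 = 1.5.
Left endpoints: -2, -0.5, 1, 2.5.
g(-2) = 23, g(-0.5) = 5.75, g(1) = 2, g(2.5) = 11.75.
Sum = Δx · [g(-2) + g(-0.5) + g(1) + g(2.5)].
Sum = 63.75.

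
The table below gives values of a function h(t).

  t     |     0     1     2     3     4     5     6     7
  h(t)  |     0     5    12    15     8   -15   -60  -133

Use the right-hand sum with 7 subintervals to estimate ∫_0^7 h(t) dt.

Δt = 1.
Sum = 1·[5 + 12 + 15 + 8 + (-15) + (-60) + (-133)] = -168.

-168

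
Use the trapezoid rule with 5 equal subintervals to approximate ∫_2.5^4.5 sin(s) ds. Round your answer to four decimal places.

-0.5825

Δs = (4.5 − 2.5)/5 = 0.4.
f(2.5) ≈ 0.5985, f(2.9) ≈ 0.2392, f(3.3) ≈ -0.1577, f(3.7) ≈ -0.5298, f(4.1) ≈ -0.8183, f(4.5) ≈ -0.9775.
T_5 = (Δs/2)·[f(s_0) + 2f(s_1) + ... + 2f(s_{4}) + f(s_5)].
Sum ≈ -0.5825.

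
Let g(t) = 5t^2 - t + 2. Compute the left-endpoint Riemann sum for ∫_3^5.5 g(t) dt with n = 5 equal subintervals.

201.25

Δt = (5.5 − 3)/5 = 0.5.
Left endpoints: 3, 3.5, 4, 4.5, 5.
g(3) = 44, g(3.5) = 59.75, g(4) = 78, g(4.5) = 98.75, g(5) = 122.
Sum = Δt · [g(3) + g(3.5) + g(4) + g(4.5) + g(5)].
Sum = 201.25.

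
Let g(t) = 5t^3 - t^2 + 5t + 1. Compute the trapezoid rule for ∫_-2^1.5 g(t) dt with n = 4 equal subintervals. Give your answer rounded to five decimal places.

Δt = (1.5 − (-2))/4 = 0.875.
g(-2) = -53, g(-1.125) = -6661/512, g(-0.25) = -0.390625, g(0.625) = 2537/512, g(1.5) = 23.125.
T_4 = (Δt/2)·[g(t_0) + 2g(t_1) + 2g(t_2) + 2g(t_3) + g(t_4)].
Sum ≈ -20.45996.

-20.45996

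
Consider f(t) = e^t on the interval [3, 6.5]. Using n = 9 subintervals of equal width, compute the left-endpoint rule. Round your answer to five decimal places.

Δt = (6.5 − 3)/9 = 7/18.
Left endpoints: 3, 61/18, 34/9, 25/6, 41/9, 89/18, 16/3, 103/18, 55/9.
f(3) ≈ 20.08554, f(61/18) ≈ 29.63301, f(34/9) ≈ 43.71878, f(25/6) ≈ 64.50009, f(41/9) ≈ 95.15961, f(89/18) ≈ 140.39283, f(16/3) ≈ 207.12725, f(103/18) ≈ 305.58324, f(55/9) ≈ 450.83937.
Sum = Δt · [f(3) + f(61/18) + f(34/9) + ...].
Sum ≈ 527.73767.

527.73767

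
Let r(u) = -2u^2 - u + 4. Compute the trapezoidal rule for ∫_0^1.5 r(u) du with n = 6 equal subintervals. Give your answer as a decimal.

2.59375

Δu = (1.5 − 0)/6 = 0.25.
r(0) = 4, r(0.25) = 3.625, r(0.5) = 3, r(0.75) = 2.125, r(1) = 1, r(1.25) = -0.375, r(1.5) = -2.
T_6 = (Δu/2)·[r(u_0) + 2r(u_1) + ... + 2r(u_{5}) + r(u_6)].
Sum = 2.59375.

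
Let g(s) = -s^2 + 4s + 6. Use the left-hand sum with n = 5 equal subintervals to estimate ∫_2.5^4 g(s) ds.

12.915

Δs = (4 − 2.5)/5 = 0.3.
Left endpoints: 2.5, 2.8, 3.1, 3.4, 3.7.
g(2.5) = 9.75, g(2.8) = 9.36, g(3.1) = 8.79, g(3.4) = 8.04, g(3.7) = 7.11.
Sum = Δs · [g(2.5) + g(2.8) + g(3.1) + g(3.4) + g(3.7)].
Sum = 12.915.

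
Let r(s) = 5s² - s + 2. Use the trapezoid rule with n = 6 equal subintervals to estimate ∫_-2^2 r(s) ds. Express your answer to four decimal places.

36.1481

Δs = (2 − (-2))/6 = 2/3.
r(-2) = 24, r(-4/3) = 110/9, r(-2/3) = 44/9, r(0) = 2, r(2/3) = 32/9, r(4/3) = 86/9, r(2) = 20.
T_6 = (Δs/2)·[r(s_0) + 2r(s_1) + ... + 2r(s_{5}) + r(s_6)].
Sum ≈ 36.1481.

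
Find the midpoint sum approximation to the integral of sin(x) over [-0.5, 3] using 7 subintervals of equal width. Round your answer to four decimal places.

1.8872

Δx = (3 − (-0.5))/7 = 0.5.
Midpoints: -0.25, 0.25, 0.75, 1.25, 1.75, 2.25, 2.75.
f(-0.25) ≈ -0.2474, f(0.25) ≈ 0.2474, f(0.75) ≈ 0.6816, f(1.25) ≈ 0.9490, f(1.75) ≈ 0.9840, f(2.25) ≈ 0.7781, f(2.75) ≈ 0.3817.
Sum = Δx · [f(-0.25) + f(0.25) + f(0.75) + ...].
Sum ≈ 1.8872.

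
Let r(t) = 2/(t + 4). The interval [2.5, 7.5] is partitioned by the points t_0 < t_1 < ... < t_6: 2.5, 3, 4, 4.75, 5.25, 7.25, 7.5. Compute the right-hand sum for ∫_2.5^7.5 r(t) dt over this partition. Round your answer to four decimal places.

1.0714

Subinterval widths: 0.5, 1, 0.75, 0.5, 2, 0.25.
Right endpoints: 3, 4, 4.75, 5.25, 7.25, 7.5.
r(3) = 2/7, r(4) = 0.25, r(4.75) = 8/35, r(5.25) = 8/37, r(7.25) = 8/45, r(7.5) = 4/23.
Sum = Σ Δt_i · r(t_i).
Sum ≈ 1.0714.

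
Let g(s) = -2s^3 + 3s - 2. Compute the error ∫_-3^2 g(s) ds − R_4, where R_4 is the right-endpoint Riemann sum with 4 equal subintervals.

Exact integral: ∫_-3^2 g(s) ds = 15.
R_4 = -15.46875.
Error = 15 − (-15.46875) = 30.46875.

30.46875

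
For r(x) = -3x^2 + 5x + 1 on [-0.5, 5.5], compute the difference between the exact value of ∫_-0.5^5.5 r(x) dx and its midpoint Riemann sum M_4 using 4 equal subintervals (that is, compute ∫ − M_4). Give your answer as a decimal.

-3.375

Exact integral: ∫_-0.5^5.5 r(x) dx = -85.5.
M_4 = -82.125.
Error = -85.5 − (-82.125) = -3.375.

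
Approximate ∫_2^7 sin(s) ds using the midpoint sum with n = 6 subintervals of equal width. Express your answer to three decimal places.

-1.205

Δs = (7 − 2)/6 = 5/6.
Midpoints: 29/12, 3.25, 49/12, 59/12, 5.75, 79/12.
f(29/12) ≈ 0.663, f(3.25) ≈ -0.108, f(49/12) ≈ -0.809, f(59/12) ≈ -0.979, f(5.75) ≈ -0.508, f(79/12) ≈ 0.296.
Sum = Δs · [f(29/12) + f(3.25) + f(49/12) + ...].
Sum ≈ -1.205.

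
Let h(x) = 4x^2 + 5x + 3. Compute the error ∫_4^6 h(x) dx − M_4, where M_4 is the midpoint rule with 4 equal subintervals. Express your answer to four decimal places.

Exact integral: ∫_4^6 h(x) dx ≈ 258.666667.
M_4 = 258.5.
Error ≈ 258.666667 − 258.5 ≈ 0.1667.

0.1667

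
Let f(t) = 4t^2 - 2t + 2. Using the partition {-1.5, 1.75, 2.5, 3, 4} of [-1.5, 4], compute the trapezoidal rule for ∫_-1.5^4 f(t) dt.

Subinterval widths: 3.25, 0.75, 0.5, 1.
f(-1.5) = 14, f(1.75) = 10.75, f(2.5) = 22, f(3) = 32, f(4) = 58.
On each subinterval the trapezoid contributes (Δt_i/2)·[f(t_{i-1}) + f(t_i)].
Sum = 111.

111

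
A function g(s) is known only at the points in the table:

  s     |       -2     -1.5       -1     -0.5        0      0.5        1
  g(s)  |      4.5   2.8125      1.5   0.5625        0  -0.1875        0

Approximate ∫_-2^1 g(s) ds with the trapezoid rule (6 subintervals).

3.46875

Δs = 0.5.
T_6 = (0.5/2)·[4.5 + 2·2.8125 + 2·1.5 + 2·0.5625 + 2·0 + 2·(-0.1875) + 0] = 3.46875.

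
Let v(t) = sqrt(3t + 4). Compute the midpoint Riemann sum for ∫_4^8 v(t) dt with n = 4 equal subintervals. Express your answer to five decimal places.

18.70649

Δt = (8 − 4)/4 = 1.
Midpoints: 4.5, 5.5, 6.5, 7.5.
v(4.5) ≈ 4.18330, v(5.5) ≈ 4.52769, v(6.5) ≈ 4.84768, v(7.5) ≈ 5.14782.
Sum = Δt · [v(4.5) + v(5.5) + v(6.5) + v(7.5)].
Sum ≈ 18.70649.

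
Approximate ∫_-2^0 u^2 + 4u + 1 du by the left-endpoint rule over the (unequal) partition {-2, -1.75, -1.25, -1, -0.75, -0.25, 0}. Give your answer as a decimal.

Subinterval widths: 0.25, 0.5, 0.25, 0.25, 0.5, 0.25.
Left endpoints: -2, -1.75, -1.25, -1, -0.75, -0.25.
f(-2) = -3, f(-1.75) = -2.9375, f(-1.25) = -2.4375, f(-1) = -2, f(-0.75) = -1.4375, f(-0.25) = 0.0625.
Sum = Σ Δu_i · f(u_i).
Sum = -4.03125.

-4.03125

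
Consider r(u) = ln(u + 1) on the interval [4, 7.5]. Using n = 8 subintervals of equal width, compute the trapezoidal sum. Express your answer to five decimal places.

6.64206

Δu = (7.5 − 4)/8 = 0.4375.
r(4) ≈ 1.60944, r(4.4375) ≈ 1.69332, r(4.875) ≈ 1.77071, r(5.3125) ≈ 1.84253, r(5.75) ≈ 1.90954, r(6.1875) ≈ 1.97234, r(6.625) ≈ 2.03143, r(7.0625) ≈ 2.08722, r(7.5) ≈ 2.14007.
T_8 = (Δu/2)·[r(u_0) + 2r(u_1) + ... + 2r(u_{7}) + r(u_8)].
Sum ≈ 6.64206.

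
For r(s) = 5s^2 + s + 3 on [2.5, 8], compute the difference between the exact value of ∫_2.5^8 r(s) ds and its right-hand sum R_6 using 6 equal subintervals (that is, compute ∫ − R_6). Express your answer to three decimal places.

-138.716

Exact integral: ∫_2.5^8 r(s) ds ≈ 872.66667.
R_6 ≈ 1011.38252.
Error ≈ 872.66667 − 1011.38252 ≈ -138.716.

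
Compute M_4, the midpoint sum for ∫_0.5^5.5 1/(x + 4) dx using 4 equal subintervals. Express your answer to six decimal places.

0.744760

Δx = (5.5 − 0.5)/4 = 1.25.
Midpoints: 1.125, 2.375, 3.625, 4.875.
f(1.125) = 8/41, f(2.375) = 8/51, f(3.625) = 8/61, f(4.875) = 8/71.
Sum = Δx · [f(1.125) + f(2.375) + f(3.625) + f(4.875)].
Sum ≈ 0.744760.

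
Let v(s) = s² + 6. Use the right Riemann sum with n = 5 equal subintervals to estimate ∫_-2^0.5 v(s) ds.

16.875

Δs = (0.5 − (-2))/5 = 0.5.
Right endpoints: -1.5, -1, -0.5, 0, 0.5.
v(-1.5) = 8.25, v(-1) = 7, v(-0.5) = 6.25, v(0) = 6, v(0.5) = 6.25.
Sum = Δs · [v(-1.5) + v(-1) + v(-0.5) + v(0) + v(0.5)].
Sum = 16.875.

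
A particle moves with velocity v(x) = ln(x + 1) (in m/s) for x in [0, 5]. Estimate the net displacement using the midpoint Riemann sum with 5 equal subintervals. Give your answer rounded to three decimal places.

5.783

Δx = (5 − 0)/5 = 1.
Midpoints: 0.5, 1.5, 2.5, 3.5, 4.5.
v(0.5) ≈ 0.405, v(1.5) ≈ 0.916, v(2.5) ≈ 1.253, v(3.5) ≈ 1.504, v(4.5) ≈ 1.705.
Sum = Δx · [v(0.5) + v(1.5) + v(2.5) + v(3.5) + v(4.5)].
Sum ≈ 5.783.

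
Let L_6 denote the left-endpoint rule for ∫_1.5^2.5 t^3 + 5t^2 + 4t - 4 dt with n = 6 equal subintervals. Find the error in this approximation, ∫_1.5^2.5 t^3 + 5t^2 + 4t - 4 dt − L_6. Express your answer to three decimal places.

Exact integral: ∫_1.5^2.5 f(t) dt ≈ 32.91667.
L_6 ≈ 29.94676.
Error ≈ 32.91667 − 29.94676 ≈ 2.970.

2.970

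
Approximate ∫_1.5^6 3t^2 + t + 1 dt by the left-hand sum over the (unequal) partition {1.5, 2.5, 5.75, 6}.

Subinterval widths: 1, 3.25, 0.25.
Left endpoints: 1.5, 2.5, 5.75.
f(1.5) = 9.25, f(2.5) = 22.25, f(5.75) = 105.9375.
Sum = Σ Δt_i · f(t_i).
Sum = 108.046875.

108.046875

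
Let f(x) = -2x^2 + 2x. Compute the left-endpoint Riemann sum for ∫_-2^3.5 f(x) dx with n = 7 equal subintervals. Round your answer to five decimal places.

Δx = (3.5 − (-2))/7 = 11/14.
Left endpoints: -2, -17/14, -3/7, 5/14, 8/7, 27/14, 19/7.
f(-2) = -12, f(-17/14) = -527/98, f(-3/7) = -60/49, f(5/14) = 45/98, f(8/7) = -16/49, f(27/14) = -351/98, f(19/7) = -456/49.
Sum = Δx · [f(-2) + f(-17/14) + f(-3/7) + ...].
Sum ≈ -24.63776.

-24.63776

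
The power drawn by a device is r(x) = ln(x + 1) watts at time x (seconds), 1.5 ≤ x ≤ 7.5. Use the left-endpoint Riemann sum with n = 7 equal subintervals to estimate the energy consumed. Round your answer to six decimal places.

Δx = (7.5 − 1.5)/7 = 6/7.
Left endpoints: 1.5, 33/14, 45/14, 57/14, 69/14, 81/14, 93/14.
r(1.5) ≈ 0.916291, r(33/14) ≈ 1.211090, r(45/14) ≈ 1.438480, r(57/14) ≈ 1.623623, r(69/14) ≈ 1.779783, r(81/14) ≈ 1.914820, r(93/14) ≈ 2.033772.
Sum = Δx · [r(1.5) + r(33/14) + r(45/14) + ...].
Sum ≈ 9.358164.

9.358164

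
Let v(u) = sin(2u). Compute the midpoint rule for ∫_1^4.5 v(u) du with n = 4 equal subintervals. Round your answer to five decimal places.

0.28214

Δu = (4.5 − 1)/4 = 0.875.
Midpoints: 1.4375, 2.3125, 3.1875, 4.0625.
v(1.4375) ≈ 0.26345, v(2.3125) ≈ -0.99618, v(3.1875) ≈ 0.09169, v(4.0625) ≈ 0.96350.
Sum = Δu · [v(1.4375) + v(2.3125) + v(3.1875) + v(4.0625)].
Sum ≈ 0.28214.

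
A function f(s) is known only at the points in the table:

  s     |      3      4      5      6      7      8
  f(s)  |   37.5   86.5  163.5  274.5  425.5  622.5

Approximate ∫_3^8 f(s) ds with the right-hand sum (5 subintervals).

Δs = 1.
Sum = 1·[86.5 + 163.5 + 274.5 + 425.5 + 622.5] = 1572.5.

1572.5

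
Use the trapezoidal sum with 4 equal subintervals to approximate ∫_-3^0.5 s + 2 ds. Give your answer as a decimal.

2.625

Δs = (0.5 − (-3))/4 = 0.875.
f(-3) = -1, f(-2.125) = -0.125, f(-1.25) = 0.75, f(-0.375) = 1.625, f(0.5) = 2.5.
T_4 = (Δs/2)·[f(s_0) + 2f(s_1) + 2f(s_2) + 2f(s_3) + f(s_4)].
Sum = 2.625.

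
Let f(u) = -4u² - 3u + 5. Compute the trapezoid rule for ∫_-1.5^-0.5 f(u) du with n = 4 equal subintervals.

3.625

Δu = (-0.5 − (-1.5))/4 = 0.25.
f(-1.5) = 0.5, f(-1.25) = 2.5, f(-1) = 4, f(-0.75) = 5, f(-0.5) = 5.5.
T_4 = (Δu/2)·[f(u_0) + 2f(u_1) + 2f(u_2) + 2f(u_3) + f(u_4)].
Sum = 3.625.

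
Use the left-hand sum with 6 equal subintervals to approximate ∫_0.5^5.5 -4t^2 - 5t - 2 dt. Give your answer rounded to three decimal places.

Δt = (5.5 − 0.5)/6 = 5/6.
Left endpoints: 0.5, 4/3, 13/6, 3, 23/6, 14/3.
f(0.5) = -5.5, f(4/3) = -142/9, f(13/6) = -569/18, f(3) = -53, f(23/6) = -1439/18, f(14/3) = -1012/9.
Sum = Δt · [f(0.5) + f(4/3) + f(13/6) + ...].
Sum ≈ -248.565.

-248.565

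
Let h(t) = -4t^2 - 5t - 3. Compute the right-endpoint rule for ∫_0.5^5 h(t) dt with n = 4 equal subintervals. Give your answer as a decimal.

-314.015625

Δt = (5 − 0.5)/4 = 1.125.
Right endpoints: 1.625, 2.75, 3.875, 5.
h(1.625) = -21.6875, h(2.75) = -47, h(3.875) = -82.4375, h(5) = -128.
Sum = Δt · [h(1.625) + h(2.75) + h(3.875) + h(5)].
Sum = -314.015625.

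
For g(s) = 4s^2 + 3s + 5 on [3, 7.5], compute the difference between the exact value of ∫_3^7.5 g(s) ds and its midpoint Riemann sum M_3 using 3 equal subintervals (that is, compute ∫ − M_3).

3.375

Exact integral: ∫_3^7.5 g(s) ds = 619.875.
M_3 = 616.5.
Error = 619.875 − 616.5 = 3.375.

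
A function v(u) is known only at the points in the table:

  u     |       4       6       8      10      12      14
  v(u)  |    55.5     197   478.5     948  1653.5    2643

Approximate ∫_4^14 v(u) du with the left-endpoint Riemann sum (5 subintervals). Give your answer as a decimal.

6665

Δu = 2.
Sum = 2·[55.5 + 197 + 478.5 + 948 + 1653.5] = 6665.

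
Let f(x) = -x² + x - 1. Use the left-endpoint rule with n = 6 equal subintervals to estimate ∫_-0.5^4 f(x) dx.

-14.203125

Δx = (4 − (-0.5))/6 = 0.75.
Left endpoints: -0.5, 0.25, 1, 1.75, 2.5, 3.25.
f(-0.5) = -1.75, f(0.25) = -0.8125, f(1) = -1, f(1.75) = -2.3125, f(2.5) = -4.75, f(3.25) = -8.3125.
Sum = Δx · [f(-0.5) + f(0.25) + f(1) + ...].
Sum = -14.203125.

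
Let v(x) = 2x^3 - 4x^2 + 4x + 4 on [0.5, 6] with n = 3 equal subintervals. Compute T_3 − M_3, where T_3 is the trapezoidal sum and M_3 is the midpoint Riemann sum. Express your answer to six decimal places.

T_3 ≈ 501.39120370.
M_3 ≈ 429.75752315.
T_3 − M_3 ≈ 71.633681.

71.633681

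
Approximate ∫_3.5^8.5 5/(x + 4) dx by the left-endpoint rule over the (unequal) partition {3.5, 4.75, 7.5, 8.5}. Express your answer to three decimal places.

Subinterval widths: 1.25, 2.75, 1.
Left endpoints: 3.5, 4.75, 7.5.
f(3.5) = 2/3, f(4.75) = 4/7, f(7.5) = 10/23.
Sum = Σ Δx_i · f(x_i).
Sum ≈ 2.840.

2.840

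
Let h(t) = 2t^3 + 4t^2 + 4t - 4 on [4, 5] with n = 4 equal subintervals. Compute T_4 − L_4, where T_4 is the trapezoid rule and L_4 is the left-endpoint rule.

T_4 = 280.15625.
L_4 = 259.90625.
T_4 − L_4 = 20.25.

20.25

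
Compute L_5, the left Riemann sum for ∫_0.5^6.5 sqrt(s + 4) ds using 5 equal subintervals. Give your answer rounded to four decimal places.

Δs = (6.5 − 0.5)/5 = 1.2.
Left endpoints: 0.5, 1.7, 2.9, 4.1, 5.3.
f(0.5) ≈ 2.1213, f(1.7) ≈ 2.3875, f(2.9) ≈ 2.6268, f(4.1) ≈ 2.8460, f(5.3) ≈ 3.0496.
Sum = Δs · [f(0.5) + f(1.7) + f(2.9) + f(4.1) + f(5.3)].
Sum ≈ 15.6375.

15.6375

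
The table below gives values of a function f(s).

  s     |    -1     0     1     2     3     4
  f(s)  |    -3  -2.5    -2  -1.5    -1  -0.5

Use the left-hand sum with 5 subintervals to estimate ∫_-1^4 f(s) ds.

Δs = 1.
Sum = 1·[(-3) + (-2.5) + (-2) + (-1.5) + (-1)] = -10.

-10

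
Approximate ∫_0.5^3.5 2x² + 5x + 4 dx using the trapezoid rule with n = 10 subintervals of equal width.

70.59

Δx = (3.5 − 0.5)/10 = 0.3.
f(0.5) = 7, f(0.8) = 9.28, f(1.1) = 11.92, f(1.4) = 14.92, f(1.7) = 18.28, f(2) = 22, f(2.3) = 26.08, f(2.6) = 30.52, f(2.9) = 35.32, f(3.2) = 40.48, f(3.5) = 46.
T_10 = (Δx/2)·[f(x_0) + 2f(x_1) + ... + 2f(x_{9}) + f(x_10)].
Sum = 70.59.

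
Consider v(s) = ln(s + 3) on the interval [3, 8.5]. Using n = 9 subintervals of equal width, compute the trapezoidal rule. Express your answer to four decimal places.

11.8340

Δs = (8.5 − 3)/9 = 11/18.
v(3) ≈ 1.7918, v(65/18) ≈ 1.8888, v(38/9) ≈ 1.9772, v(29/6) ≈ 2.0584, v(49/9) ≈ 2.1335, v(109/18) ≈ 2.2034, v(20/3) ≈ 2.2687, v(131/18) ≈ 2.3300, v(71/9) ≈ 2.3877, v(8.5) ≈ 2.4423.
T_9 = (Δs/2)·[v(s_0) + 2v(s_1) + ... + 2v(s_{8}) + v(s_9)].
Sum ≈ 11.8340.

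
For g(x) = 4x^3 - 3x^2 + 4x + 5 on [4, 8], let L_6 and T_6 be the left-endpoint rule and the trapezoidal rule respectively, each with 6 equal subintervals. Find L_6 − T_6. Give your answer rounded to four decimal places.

-554.6667

L_6 ≈ 2973.777778.
T_6 ≈ 3528.444444.
L_6 − T_6 ≈ -554.6667.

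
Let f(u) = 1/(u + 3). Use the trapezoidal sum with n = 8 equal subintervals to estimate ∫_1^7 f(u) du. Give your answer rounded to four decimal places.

Δu = (7 − 1)/8 = 0.75.
f(1) = 0.25, f(1.75) = 4/19, f(2.5) = 2/11, f(3.25) = 0.16, f(4) = 1/7, f(4.75) = 4/31, f(5.5) = 2/17, f(6.25) = 4/37, f(7) = 0.1.
T_8 = (Δu/2)·[f(u_0) + 2f(u_1) + ... + 2f(u_{7}) + f(u_8)].
Sum ≈ 0.9187.

0.9187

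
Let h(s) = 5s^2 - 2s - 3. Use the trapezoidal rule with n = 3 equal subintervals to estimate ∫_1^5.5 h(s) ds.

Δs = (5.5 − 1)/3 = 1.5.
h(1) = 0, h(2.5) = 23.25, h(4) = 69, h(5.5) = 137.25.
T_3 = (Δs/2)·[h(s_0) + 2h(s_1) + 2h(s_2) + h(s_3)].
Sum = 241.3125.

241.3125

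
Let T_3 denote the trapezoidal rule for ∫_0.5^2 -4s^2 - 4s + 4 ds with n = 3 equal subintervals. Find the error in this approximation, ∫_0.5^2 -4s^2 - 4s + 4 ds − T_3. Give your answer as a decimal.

0.25

Exact integral: ∫_0.5^2 f(s) ds = -12.
T_3 = -12.25.
Error = -12 − (-12.25) = 0.25.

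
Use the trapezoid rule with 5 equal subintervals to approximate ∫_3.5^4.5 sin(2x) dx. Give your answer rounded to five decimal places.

0.82139

Δx = (4.5 − 3.5)/5 = 0.2.
f(3.5) ≈ 0.65699, f(3.7) ≈ 0.89871, f(3.9) ≈ 0.99854, f(4.1) ≈ 0.94073, f(4.3) ≈ 0.73440, f(4.5) ≈ 0.41212.
T_5 = (Δx/2)·[f(x_0) + 2f(x_1) + ... + 2f(x_{4}) + f(x_5)].
Sum ≈ 0.82139.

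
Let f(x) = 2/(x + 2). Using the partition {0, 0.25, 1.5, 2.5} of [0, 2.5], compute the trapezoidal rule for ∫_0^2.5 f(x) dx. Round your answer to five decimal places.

1.65675

Subinterval widths: 0.25, 1.25, 1.
f(0) = 1, f(0.25) = 8/9, f(1.5) = 4/7, f(2.5) = 4/9.
On each subinterval the trapezoid contributes (Δx_i/2)·[f(x_{i-1}) + f(x_i)].
Sum ≈ 1.65675.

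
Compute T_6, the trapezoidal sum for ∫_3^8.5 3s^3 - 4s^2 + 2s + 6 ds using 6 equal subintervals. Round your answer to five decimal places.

3204.49320

Δs = (8.5 − 3)/6 = 11/12.
f(3) = 57, f(47/12) = 76447/576, f(29/6) = 6263/24, f(5.75) = 455.578125, f(20/3) = 6574/9, f(91/12) = 1099.421875, f(8.5) = 1576.375.
T_6 = (Δs/2)·[f(s_0) + 2f(s_1) + ... + 2f(s_{5}) + f(s_6)].
Sum ≈ 3204.49320.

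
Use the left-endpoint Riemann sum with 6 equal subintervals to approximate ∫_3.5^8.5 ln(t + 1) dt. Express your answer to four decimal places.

Δt = (8.5 − 3.5)/6 = 5/6.
Left endpoints: 3.5, 13/3, 31/6, 6, 41/6, 23/3.
f(3.5) ≈ 1.5041, f(13/3) ≈ 1.6740, f(31/6) ≈ 1.8192, f(6) ≈ 1.9459, f(41/6) ≈ 2.0584, f(23/3) ≈ 2.1595.
Sum = Δt · [f(3.5) + f(13/3) + f(31/6) + ...].
Sum ≈ 9.3008.

9.3008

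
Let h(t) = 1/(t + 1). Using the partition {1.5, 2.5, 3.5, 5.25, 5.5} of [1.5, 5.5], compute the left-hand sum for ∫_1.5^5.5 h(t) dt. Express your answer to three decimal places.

1.115

Subinterval widths: 1, 1, 1.75, 0.25.
Left endpoints: 1.5, 2.5, 3.5, 5.25.
h(1.5) = 0.4, h(2.5) = 2/7, h(3.5) = 2/9, h(5.25) = 0.16.
Sum = Σ Δt_i · h(t_i).
Sum ≈ 1.115.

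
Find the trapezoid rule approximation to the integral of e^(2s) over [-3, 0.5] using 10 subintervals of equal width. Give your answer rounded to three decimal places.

Δs = (0.5 − (-3))/10 = 0.35.
f(-3) ≈ 0.002, f(-2.65) ≈ 0.005, f(-2.3) ≈ 0.010, f(-1.95) ≈ 0.020, f(-1.6) ≈ 0.041, f(-1.25) ≈ 0.082, f(-0.9) ≈ 0.165, f(-0.55) ≈ 0.333, f(-0.2) ≈ 0.670, f(0.15) ≈ 1.350, f(0.5) ≈ 2.718.
T_10 = (Δs/2)·[f(s_0) + 2f(s_1) + ... + 2f(s_{9}) + f(s_10)].
Sum ≈ 1.413.

1.413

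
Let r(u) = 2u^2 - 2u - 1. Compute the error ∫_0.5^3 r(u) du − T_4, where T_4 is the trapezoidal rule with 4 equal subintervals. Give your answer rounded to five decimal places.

Exact integral: ∫_0.5^3 r(u) du ≈ 6.6666667.
T_4 = 6.9921875.
Error ≈ 6.6666667 − 6.9921875 ≈ -0.32552.

-0.32552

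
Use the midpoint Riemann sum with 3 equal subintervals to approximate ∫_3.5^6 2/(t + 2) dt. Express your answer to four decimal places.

0.7484

Δt = (6 − 3.5)/3 = 5/6.
Midpoints: 47/12, 4.75, 67/12.
f(47/12) = 24/71, f(4.75) = 8/27, f(67/12) = 24/91.
Sum = Δt · [f(47/12) + f(4.75) + f(67/12)].
Sum ≈ 0.7484.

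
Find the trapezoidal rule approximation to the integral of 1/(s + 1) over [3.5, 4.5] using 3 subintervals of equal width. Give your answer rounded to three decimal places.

Δs = (4.5 − 3.5)/3 = 1/3.
f(3.5) = 2/9, f(23/6) = 6/29, f(25/6) = 6/31, f(4.5) = 2/11.
T_3 = (Δs/2)·[f(s_0) + 2f(s_1) + 2f(s_2) + f(s_3)].
Sum ≈ 0.201.

0.201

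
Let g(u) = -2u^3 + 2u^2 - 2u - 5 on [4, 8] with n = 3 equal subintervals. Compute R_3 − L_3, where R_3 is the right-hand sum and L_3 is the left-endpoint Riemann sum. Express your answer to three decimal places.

-1077.333

R_3 ≈ -2268.29630.
L_3 ≈ -1190.96296.
R_3 − L_3 ≈ -1077.333.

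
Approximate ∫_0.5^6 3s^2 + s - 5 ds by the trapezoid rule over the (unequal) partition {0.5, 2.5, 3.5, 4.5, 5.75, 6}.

Subinterval widths: 2, 1, 1, 1.25, 0.25.
f(0.5) = -3.75, f(2.5) = 16.25, f(3.5) = 35.25, f(4.5) = 60.25, f(5.75) = 99.9375, f(6) = 109.
On each subinterval the trapezoid contributes (Δs_i/2)·[f(s_{i-1}) + f(s_i)].
Sum = 212.234375.

212.234375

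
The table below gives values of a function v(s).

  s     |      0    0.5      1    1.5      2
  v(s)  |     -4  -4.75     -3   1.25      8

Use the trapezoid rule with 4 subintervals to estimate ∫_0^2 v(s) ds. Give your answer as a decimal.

Δs = 0.5.
T_4 = (0.5/2)·[(-4) + 2·(-4.75) + 2·(-3) + 2·1.25 + 8] = -2.25.

-2.25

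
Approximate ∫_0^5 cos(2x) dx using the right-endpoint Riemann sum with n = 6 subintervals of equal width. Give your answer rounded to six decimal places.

-0.972203

Δx = (5 − 0)/6 = 5/6.
Right endpoints: 5/6, 5/3, 2.5, 10/3, 25/6, 5.
f(5/6) ≈ -0.095724, f(5/3) ≈ -0.981674, f(2.5) ≈ 0.283662, f(10/3) ≈ 0.927368, f(25/6) ≈ -0.461204, f(5) ≈ -0.839072.
Sum = Δx · [f(5/6) + f(5/3) + f(2.5) + ...].
Sum ≈ -0.972203.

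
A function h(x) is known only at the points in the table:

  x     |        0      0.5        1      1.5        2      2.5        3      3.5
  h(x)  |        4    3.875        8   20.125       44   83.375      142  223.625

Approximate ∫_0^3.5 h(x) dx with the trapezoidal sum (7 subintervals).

207.59375

Δx = 0.5.
T_7 = (0.5/2)·[4 + 2·3.875 + 2·8 + 2·20.125 + 2·44 + 2·83.375 + 2·142 + 223.625] = 207.59375.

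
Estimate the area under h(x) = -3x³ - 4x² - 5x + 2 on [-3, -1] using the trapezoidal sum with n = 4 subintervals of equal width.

Δx = (-1 − (-3))/4 = 0.5.
h(-3) = 62, h(-2.5) = 36.375, h(-2) = 20, h(-1.5) = 10.625, h(-1) = 6.
T_4 = (Δx/2)·[h(x_0) + 2h(x_1) + 2h(x_2) + 2h(x_3) + h(x_4)].
Sum = 50.5.

50.5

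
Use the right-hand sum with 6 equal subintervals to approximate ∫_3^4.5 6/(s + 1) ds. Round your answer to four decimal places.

1.8605

Δs = (4.5 − 3)/6 = 0.25.
Right endpoints: 3.25, 3.5, 3.75, 4, 4.25, 4.5.
f(3.25) = 24/17, f(3.5) = 4/3, f(3.75) = 24/19, f(4) = 1.2, f(4.25) = 8/7, f(4.5) = 12/11.
Sum = Δs · [f(3.25) + f(3.5) + f(3.75) + ...].
Sum ≈ 1.8605.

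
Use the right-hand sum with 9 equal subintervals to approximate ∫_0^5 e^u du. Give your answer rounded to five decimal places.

192.13339

Δu = (5 − 0)/9 = 5/9.
Right endpoints: 5/9, 10/9, 5/3, 20/9, 25/9, 10/3, 35/9, 40/9, 5.
f(5/9) ≈ 1.74291, f(10/9) ≈ 3.03773, f(5/3) ≈ 5.29449, f(20/9) ≈ 9.22781, f(25/9) ≈ 16.08324, f(10/3) ≈ 28.03162, f(35/9) ≈ 48.85657, f(40/9) ≈ 85.15256, f(5) ≈ 148.41316.
Sum = Δu · [f(5/9) + f(10/9) + f(5/3) + ...].
Sum ≈ 192.13339.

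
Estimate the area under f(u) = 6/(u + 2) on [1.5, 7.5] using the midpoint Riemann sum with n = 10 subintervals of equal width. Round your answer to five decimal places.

Δu = (7.5 − 1.5)/10 = 0.6.
Midpoints: 1.8, 2.4, 3, 3.6, 4.2, 4.8, 5.4, 6, 6.6, 7.2.
f(1.8) = 30/19, f(2.4) = 15/11, f(3) = 1.2, f(3.6) = 15/14, f(4.2) = 30/31, f(4.8) = 15/17, f(5.4) = 30/37, f(6) = 0.75, f(6.6) = 30/43, f(7.2) = 15/23.
Sum = Δu · [f(1.8) + f(2.4) + f(3) + ...].
Sum ≈ 5.98486.

5.98486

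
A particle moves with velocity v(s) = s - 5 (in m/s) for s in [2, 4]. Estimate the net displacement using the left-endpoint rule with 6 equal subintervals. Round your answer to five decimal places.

-4.33333

Δs = (4 − 2)/6 = 1/3.
Left endpoints: 2, 7/3, 8/3, 3, 10/3, 11/3.
v(2) = -3, v(7/3) = -8/3, v(8/3) = -7/3, v(3) = -2, v(10/3) = -5/3, v(11/3) = -4/3.
Sum = Δs · [v(2) + v(7/3) + v(8/3) + ...].
Sum ≈ -4.33333.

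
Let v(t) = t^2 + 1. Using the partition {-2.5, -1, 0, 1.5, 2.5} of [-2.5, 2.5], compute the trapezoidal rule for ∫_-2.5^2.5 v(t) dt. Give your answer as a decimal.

16.875

Subinterval widths: 1.5, 1, 1.5, 1.
v(-2.5) = 7.25, v(-1) = 2, v(0) = 1, v(1.5) = 3.25, v(2.5) = 7.25.
On each subinterval the trapezoid contributes (Δt_i/2)·[v(t_{i-1}) + v(t_i)].
Sum = 16.875.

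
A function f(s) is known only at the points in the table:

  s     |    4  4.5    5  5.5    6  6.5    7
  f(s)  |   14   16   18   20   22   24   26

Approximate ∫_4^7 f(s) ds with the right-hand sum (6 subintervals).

63

Δs = 0.5.
Sum = 0.5·[16 + 18 + 20 + 22 + 24 + 26] = 63.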